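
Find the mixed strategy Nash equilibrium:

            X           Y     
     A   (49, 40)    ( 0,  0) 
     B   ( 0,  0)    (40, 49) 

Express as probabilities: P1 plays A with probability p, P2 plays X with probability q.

p = 0.5506, q = 0.4494

Work:
Find probabilities that make opponent indifferent:
P2 chooses q to make P1 indifferent between A and B
P1 chooses p to make P2 indifferent between X and Y
Mixed NE: P1 plays (A: 0.5506, B: 0.4494), P2 plays (X: 0.4494, Y: 0.5506)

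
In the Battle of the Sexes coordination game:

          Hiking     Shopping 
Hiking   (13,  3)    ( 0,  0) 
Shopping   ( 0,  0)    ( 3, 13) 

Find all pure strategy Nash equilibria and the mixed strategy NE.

Pure NE: (Hiking, Hiking) and (Shopping, Shopping); Mixed NE: p = 0.8125, q = 0.1875

Work:
Check pure NE:
(Hiking, Hiking): (13, 3) - no unilateral deviation beneficial
(Shopping, Shopping): (3, 13) - no unilateral deviation beneficial
Mixed NE: P1 plays Hiking with p = 0.8125, P2 plays Hiking with q = 0.1875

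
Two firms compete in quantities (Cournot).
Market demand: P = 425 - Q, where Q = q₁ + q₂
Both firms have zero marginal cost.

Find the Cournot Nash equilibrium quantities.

q₁* = q₂* = 141.67; P* = 141.67

Work:
Profit: π_i = P·q_i = (a - q_i - q_j)·q_i
FOC: ∂π_i/∂q_i = a - 2q_i - q_j = 0
Reaction function: q_i = (425 - q_j)/2
Symmetry: q* = 425/3 = 141.67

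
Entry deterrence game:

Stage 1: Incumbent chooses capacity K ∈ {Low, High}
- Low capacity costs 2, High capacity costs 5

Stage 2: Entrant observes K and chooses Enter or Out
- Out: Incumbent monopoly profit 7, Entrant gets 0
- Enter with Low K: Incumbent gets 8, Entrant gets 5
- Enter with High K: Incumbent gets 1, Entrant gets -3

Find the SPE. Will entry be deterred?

SPE: (Low, Enter|Low, Out|High); Entry not deterred. Incumbent net profit = 6, Entrant gets 5

Work:
After Low K: Entrant enters (5 > 0)
After High K: Entrant stays out (-3 < 0)
Incumbent: Low → 8−2=6, High → 7−5=2
Incumbent chooses Low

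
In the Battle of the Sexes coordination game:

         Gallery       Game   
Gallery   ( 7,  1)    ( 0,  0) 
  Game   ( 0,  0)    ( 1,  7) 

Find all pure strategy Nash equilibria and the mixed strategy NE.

Pure NE: (Gallery, Gallery) and (Game, Game); Mixed NE: p = 0.875, q = 0.125

Work:
Check pure NE:
(Gallery, Gallery): (7, 1) - no unilateral deviation beneficial
(Game, Game): (1, 7) - no unilateral deviation beneficial
Mixed NE: P1 plays Gallery with p = 0.875, P2 plays Gallery with q = 0.125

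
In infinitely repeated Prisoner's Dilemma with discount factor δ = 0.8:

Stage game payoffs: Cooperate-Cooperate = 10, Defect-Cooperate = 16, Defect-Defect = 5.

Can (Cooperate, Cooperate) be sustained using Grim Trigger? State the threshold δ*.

δ* = 0.5455; since δ = 0.8 ≥ 0.5455, cooperation can be sustained

Work:
For Grim Trigger:
Cooperate forever: 10/(1-δ)
Defect then punished: 16 + 5·δ/(1-δ)
Need: 10/(1-δ) ≥ 16 + 5·δ/(1-δ)
Solving: δ ≥ (T-R)/(T-P) = (16-10)/(16-5) = 0.5455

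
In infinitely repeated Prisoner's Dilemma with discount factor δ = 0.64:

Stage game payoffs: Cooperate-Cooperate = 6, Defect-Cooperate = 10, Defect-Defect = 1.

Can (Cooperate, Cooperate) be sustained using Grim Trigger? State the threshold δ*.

δ* = 0.4444; since δ = 0.64 ≥ 0.4444, cooperation can be sustained

Work:
For Grim Trigger:
Cooperate forever: 6/(1-δ)
Defect then punished: 10 + 1·δ/(1-δ)
Need: 6/(1-δ) ≥ 10 + 1·δ/(1-δ)
Solving: δ ≥ (T-R)/(T-P) = (10-6)/(10-1) = 0.4444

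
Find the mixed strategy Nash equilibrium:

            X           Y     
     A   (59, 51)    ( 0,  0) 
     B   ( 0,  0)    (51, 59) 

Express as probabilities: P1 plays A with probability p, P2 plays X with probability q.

p = 0.5364, q = 0.4636

Work:
Find probabilities that make opponent indifferent:
P2 chooses q to make P1 indifferent between A and B
P1 chooses p to make P2 indifferent between X and Y
Mixed NE: P1 plays (A: 0.5364, B: 0.4636), P2 plays (X: 0.4636, Y: 0.5364)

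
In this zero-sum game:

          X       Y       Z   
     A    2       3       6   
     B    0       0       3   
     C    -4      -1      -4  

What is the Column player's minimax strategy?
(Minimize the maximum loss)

Column should play X, value = 2

Work:
Column player minimizes Row's maximum payoff:
Column X: max payoff to Row = 2
Column Y: max payoff to Row = 3
Column Z: max payoff to Row = 6
Minimum is 2, achieved by column X.
Minimax strategy: X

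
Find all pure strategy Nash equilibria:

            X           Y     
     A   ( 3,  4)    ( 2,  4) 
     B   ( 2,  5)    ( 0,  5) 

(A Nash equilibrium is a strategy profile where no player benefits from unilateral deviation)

Nash equilibrium: (A, X), (A, Y)

Work:
Best responses:
  P1 vs X: payoffs [3, 2] → best response A (payoff 3)
  P1 vs Y: payoffs [2, 0] → best response A (payoff 2)
  P2 vs A: payoffs [4, 4] → best response X/Y (payoff 4)
  P2 vs B: payoffs [5, 5] → best response X/Y (payoff 5)
Mutual best responses: (A,X), (A,Y) → Nash equilibria.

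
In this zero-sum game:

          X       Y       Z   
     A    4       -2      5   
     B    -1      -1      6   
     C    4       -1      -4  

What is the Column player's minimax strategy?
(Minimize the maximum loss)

Column should play Y, value = -1

Work:
Column player minimizes Row's maximum payoff:
Column X: max payoff to Row = 4
Column Y: max payoff to Row = -1
Column Z: max payoff to Row = 6
Minimum is -1, achieved by column Y.
Minimax strategy: Y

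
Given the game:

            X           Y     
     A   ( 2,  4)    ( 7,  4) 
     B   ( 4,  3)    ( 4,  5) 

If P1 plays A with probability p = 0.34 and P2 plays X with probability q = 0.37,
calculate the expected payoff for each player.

E[P1] = 4.391, E[P2] = 4.1716

Work:
E[P1] = p·q·π₁(A,X) + p·(1-q)·π₁(A,Y) + (1-p)·q·π₁(B,X) + (1-p)·(1-q)·π₁(B,Y)
= 0.34·0.37·2 + 0.34·0.63·7 + 0.66·0.37·4 + 0.66·0.63·4
= 4.391

E[P2] = 4.1716 (similar calculation)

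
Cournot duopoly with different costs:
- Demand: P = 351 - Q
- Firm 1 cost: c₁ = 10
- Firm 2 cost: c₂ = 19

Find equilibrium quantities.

q₁* = 116.67, q₂* = 107.67

Work:
Reaction: q₁ = (351 - 10 - q₂)/2
Reaction: q₂ = (351 - 19 - q₁)/2
Solve simultaneously:
q₁* = (351 - 2×10 + 19)/3 = 116.67
q₂* = (351 - 2×19 + 10)/3 = 107.67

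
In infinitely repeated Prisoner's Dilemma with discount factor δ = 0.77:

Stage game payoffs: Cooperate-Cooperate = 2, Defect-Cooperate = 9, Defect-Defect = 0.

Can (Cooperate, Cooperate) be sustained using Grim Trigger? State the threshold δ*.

δ* = 0.7778; since δ = 0.77 < 0.7778, cooperation cannot be sustained

Work:
For Grim Trigger:
Cooperate forever: 2/(1-δ)
Defect then punished: 9 + 0·δ/(1-δ)
Need: 2/(1-δ) ≥ 9 + 0·δ/(1-δ)
Solving: δ ≥ (T-R)/(T-P) = (9-2)/(9-0) = 0.7778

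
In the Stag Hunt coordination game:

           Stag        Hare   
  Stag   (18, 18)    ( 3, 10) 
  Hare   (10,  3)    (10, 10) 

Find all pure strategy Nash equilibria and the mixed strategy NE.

Pure NE: (Stag, Stag) and (Hare, Hare); Mixed NE: p = 0.4667, q = 0.4667

Work:
Check pure NE:
(Stag, Stag): (18, 18) - no unilateral deviation beneficial
(Hare, Hare): (10, 10) - no unilateral deviation beneficial
Mixed NE: P1 plays Stag with p = 0.4667, P2 plays Stag with q = 0.4667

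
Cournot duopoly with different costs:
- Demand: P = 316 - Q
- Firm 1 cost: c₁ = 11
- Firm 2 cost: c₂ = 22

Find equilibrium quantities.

q₁* = 105.33, q₂* = 94.33

Work:
Reaction: q₁ = (316 - 11 - q₂)/2
Reaction: q₂ = (316 - 22 - q₁)/2
Solve simultaneously:
q₁* = (316 - 2×11 + 22)/3 = 105.33
q₂* = (316 - 2×22 + 11)/3 = 94.33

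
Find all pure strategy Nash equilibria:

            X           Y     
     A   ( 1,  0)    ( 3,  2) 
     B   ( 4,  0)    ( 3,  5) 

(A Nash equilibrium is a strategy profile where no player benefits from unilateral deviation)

Nash equilibrium: (A, Y), (B, Y)

Work:
Best responses:
  P1 vs X: payoffs [1, 4] → best response B (payoff 4)
  P1 vs Y: payoffs [3, 3] → best response A/B (payoff 3)
  P2 vs A: payoffs [0, 2] → best response Y (payoff 2)
  P2 vs B: payoffs [0, 5] → best response Y (payoff 5)
Mutual best responses: (A,Y), (B,Y) → Nash equilibria.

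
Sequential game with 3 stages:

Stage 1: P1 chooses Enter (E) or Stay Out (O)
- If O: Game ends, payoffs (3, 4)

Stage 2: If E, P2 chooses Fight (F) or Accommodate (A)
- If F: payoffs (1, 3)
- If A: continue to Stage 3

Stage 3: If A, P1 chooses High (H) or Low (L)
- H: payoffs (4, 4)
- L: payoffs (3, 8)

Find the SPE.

SPE: (E, A, H); Outcome (4, 4)

Work:
Stage 3: P1 chooses H (4 vs 3)
Stage 2: P2: F->3, A->4 (anticipating H). Choose A
Stage 1: P1: O->3, E->4 (anticipating A, H). Choose E
SPE path: E -> A -> H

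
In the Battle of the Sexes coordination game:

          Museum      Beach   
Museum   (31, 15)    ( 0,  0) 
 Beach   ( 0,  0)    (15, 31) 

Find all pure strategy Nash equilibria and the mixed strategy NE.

Pure NE: (Museum, Museum) and (Beach, Beach); Mixed NE: p = 0.6739, q = 0.3261

Work:
Check pure NE:
(Museum, Museum): (31, 15) - no unilateral deviation beneficial
(Beach, Beach): (15, 31) - no unilateral deviation beneficial
Mixed NE: P1 plays Museum with p = 0.6739, P2 plays Museum with q = 0.3261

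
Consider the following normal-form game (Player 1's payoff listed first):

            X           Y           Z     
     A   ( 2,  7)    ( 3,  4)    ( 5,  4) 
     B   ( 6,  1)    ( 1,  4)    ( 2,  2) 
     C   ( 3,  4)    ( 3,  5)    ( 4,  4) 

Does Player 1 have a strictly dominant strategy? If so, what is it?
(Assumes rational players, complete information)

No strictly dominant strategy exists for Player 1

Work:
A strategy strictly dominates another if it gives a strictly higher payoff against every opponent action. Compare each pair of P1's strategies column-by-column:
  A vs B: [2 vs 6, 3 vs 1, 5 vs 2] → A does not strictly dominate B (column X: 2 ≤ 6)
  A vs C: [2 vs 3, 3 vs 3, 5 vs 4] → A does not strictly dominate C (column X: 2 ≤ 3)
  B vs A: [6 vs 2, 1 vs 3, 2 vs 5] → B does not strictly dominate A (column Y: 1 ≤ 3)
  B vs C: [6 vs 3, 1 vs 3, 2 vs 4] → B does not strictly dominate C (column Y: 1 ≤ 3)
  C vs A: [3 vs 2, 3 vs 3, 4 vs 5] → C does not strictly dominate A (column Y: 3 ≤ 3)
  C vs B: [3 vs 6, 3 vs 1, 4 vs 2] → C does not strictly dominate B (column X: 3 ≤ 6)
No single strategy strictly dominates all others → no strictly dominant strategy.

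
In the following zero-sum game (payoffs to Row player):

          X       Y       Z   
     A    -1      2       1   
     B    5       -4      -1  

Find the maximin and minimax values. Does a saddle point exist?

Maximin = -1, Minimax = 1, Saddle: False

Work:
Row minimums: [-1, -4] → maximin = -1
Column maximums: [5, 2, 1] → minimax = 1
No saddle point (maximin ≠ minimax). Mixed strategy needed.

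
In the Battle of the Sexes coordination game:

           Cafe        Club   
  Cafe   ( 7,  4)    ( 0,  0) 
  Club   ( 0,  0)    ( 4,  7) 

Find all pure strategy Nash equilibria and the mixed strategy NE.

Pure NE: (Cafe, Cafe) and (Club, Club); Mixed NE: p = 0.6364, q = 0.3636

Work:
Check pure NE:
(Cafe, Cafe): (7, 4) - no unilateral deviation beneficial
(Club, Club): (4, 7) - no unilateral deviation beneficial
Mixed NE: P1 plays Cafe with p = 0.6364, P2 plays Cafe with q = 0.3636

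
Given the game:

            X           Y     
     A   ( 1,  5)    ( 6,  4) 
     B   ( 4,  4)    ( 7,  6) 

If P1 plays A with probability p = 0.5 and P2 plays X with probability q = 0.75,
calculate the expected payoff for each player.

E[P1] = 3.5, E[P2] = 4.625

Work:
E[P1] = p·q·π₁(A,X) + p·(1-q)·π₁(A,Y) + (1-p)·q·π₁(B,X) + (1-p)·(1-q)·π₁(B,Y)
= 0.5·0.75·1 + 0.5·0.25·6 + 0.5·0.75·4 + 0.5·0.25·7
= 3.5

E[P2] = 4.625 (similar calculation)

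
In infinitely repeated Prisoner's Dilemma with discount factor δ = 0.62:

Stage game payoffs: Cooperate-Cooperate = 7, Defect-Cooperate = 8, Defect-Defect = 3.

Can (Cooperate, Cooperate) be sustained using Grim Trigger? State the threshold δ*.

δ* = 0.2; since δ = 0.62 ≥ 0.2, cooperation can be sustained

Work:
For Grim Trigger:
Cooperate forever: 7/(1-δ)
Defect then punished: 8 + 3·δ/(1-δ)
Need: 7/(1-δ) ≥ 8 + 3·δ/(1-δ)
Solving: δ ≥ (T-R)/(T-P) = (8-7)/(8-3) = 0.2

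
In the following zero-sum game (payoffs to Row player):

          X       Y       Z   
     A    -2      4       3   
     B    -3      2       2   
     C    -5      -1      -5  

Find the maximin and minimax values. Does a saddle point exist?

Maximin = -2, Minimax = -2, Saddle: True

Work:
Row minimums: [-2, -3, -5] → maximin = -2
Column maximums: [-2, 4, 3] → minimax = -2
Saddle point exists! Game value = -2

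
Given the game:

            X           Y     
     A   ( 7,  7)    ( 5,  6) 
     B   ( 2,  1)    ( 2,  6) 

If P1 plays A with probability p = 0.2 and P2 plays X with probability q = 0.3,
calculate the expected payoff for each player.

E[P1] = 2.72, E[P2] = 4.86

Work:
E[P1] = p·q·π₁(A,X) + p·(1-q)·π₁(A,Y) + (1-p)·q·π₁(B,X) + (1-p)·(1-q)·π₁(B,Y)
= 0.2·0.3·7 + 0.2·0.7·5 + 0.8·0.3·2 + 0.8·0.7·2
= 2.72

E[P2] = 4.86 (similar calculation)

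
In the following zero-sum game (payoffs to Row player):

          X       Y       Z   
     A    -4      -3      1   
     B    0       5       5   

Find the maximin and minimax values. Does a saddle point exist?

Maximin = 0, Minimax = 0, Saddle: True

Work:
Row minimums: [-4, 0] → maximin = 0
Column maximums: [0, 5, 5] → minimax = 0
Saddle point exists! Game value = 0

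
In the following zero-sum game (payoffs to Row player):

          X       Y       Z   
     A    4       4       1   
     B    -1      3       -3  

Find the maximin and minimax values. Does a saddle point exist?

Maximin = 1, Minimax = 1, Saddle: True

Work:
Row minimums: [1, -3] → maximin = 1
Column maximums: [4, 4, 1] → minimax = 1
Saddle point exists! Game value = 1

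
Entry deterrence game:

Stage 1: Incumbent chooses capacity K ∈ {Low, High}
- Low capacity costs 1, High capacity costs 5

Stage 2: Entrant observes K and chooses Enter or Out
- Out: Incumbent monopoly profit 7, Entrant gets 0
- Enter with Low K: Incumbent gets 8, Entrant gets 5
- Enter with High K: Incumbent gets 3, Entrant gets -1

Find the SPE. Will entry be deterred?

SPE: (Low, Enter|Low, Out|High); Entry not deterred. Incumbent net profit = 7, Entrant gets 5

Work:
After Low K: Entrant enters (5 > 0)
After High K: Entrant stays out (-1 < 0)
Incumbent: Low → 8−1=7, High → 7−5=2
Incumbent chooses Low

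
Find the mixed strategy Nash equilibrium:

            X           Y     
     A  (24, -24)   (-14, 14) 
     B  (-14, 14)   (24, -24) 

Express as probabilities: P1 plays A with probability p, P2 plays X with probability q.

p = 0.5, q = 0.5

Work:
Find probabilities that make opponent indifferent:
P2 chooses q to make P1 indifferent between A and B
P1 chooses p to make P2 indifferent between X and Y
Mixed NE: P1 plays (A: 0.5, B: 0.5), P2 plays (X: 0.5, Y: 0.5)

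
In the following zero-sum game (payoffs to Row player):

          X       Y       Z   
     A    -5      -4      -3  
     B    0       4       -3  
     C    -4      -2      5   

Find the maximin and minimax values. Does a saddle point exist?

Maximin = -3, Minimax = 0, Saddle: False

Work:
Row minimums: [-5, -3, -4] → maximin = -3
Column maximums: [0, 4, 5] → minimax = 0
No saddle point (maximin ≠ minimax). Mixed strategy needed.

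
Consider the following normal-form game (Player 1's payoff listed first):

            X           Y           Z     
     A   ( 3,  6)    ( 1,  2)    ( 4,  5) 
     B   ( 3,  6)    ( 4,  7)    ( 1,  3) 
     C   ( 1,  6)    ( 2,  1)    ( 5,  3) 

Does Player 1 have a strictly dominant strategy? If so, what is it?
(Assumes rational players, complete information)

No strictly dominant strategy exists for Player 1

Work:
A strategy strictly dominates another if it gives a strictly higher payoff against every opponent action. Compare each pair of P1's strategies column-by-column:
  A vs B: [3 vs 3, 1 vs 4, 4 vs 1] → A does not strictly dominate B (column X: 3 ≤ 3)
  A vs C: [3 vs 1, 1 vs 2, 4 vs 5] → A does not strictly dominate C (column Y: 1 ≤ 2)
  B vs A: [3 vs 3, 4 vs 1, 1 vs 4] → B does not strictly dominate A (column X: 3 ≤ 3)
  B vs C: [3 vs 1, 4 vs 2, 1 vs 5] → B does not strictly dominate C (column Z: 1 ≤ 5)
  C vs A: [1 vs 3, 2 vs 1, 5 vs 4] → C does not strictly dominate A (column X: 1 ≤ 3)
  C vs B: [1 vs 3, 2 vs 4, 5 vs 1] → C does not strictly dominate B (column X: 1 ≤ 3)
No single strategy strictly dominates all others → no strictly dominant strategy.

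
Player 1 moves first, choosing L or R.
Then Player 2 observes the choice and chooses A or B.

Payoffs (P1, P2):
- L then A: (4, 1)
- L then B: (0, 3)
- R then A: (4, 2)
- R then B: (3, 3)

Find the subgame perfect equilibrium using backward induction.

P1 plays R, P2 plays B after L and B after R; Payoff (3, 3)

Work:
Backward induction:
After L: P2 chooses B → P1 gets 0
After R: P2 chooses B → P1 gets 3
P1 chooses R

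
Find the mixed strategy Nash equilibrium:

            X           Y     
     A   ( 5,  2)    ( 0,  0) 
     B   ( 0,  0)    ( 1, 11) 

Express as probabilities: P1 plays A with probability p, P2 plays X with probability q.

p = 0.8462, q = 0.1667

Work:
Find probabilities that make opponent indifferent:
P2 chooses q to make P1 indifferent between A and B
P1 chooses p to make P2 indifferent between X and Y
Mixed NE: P1 plays (A: 0.8462, B: 0.1538), P2 plays (X: 0.1667, Y: 0.8333)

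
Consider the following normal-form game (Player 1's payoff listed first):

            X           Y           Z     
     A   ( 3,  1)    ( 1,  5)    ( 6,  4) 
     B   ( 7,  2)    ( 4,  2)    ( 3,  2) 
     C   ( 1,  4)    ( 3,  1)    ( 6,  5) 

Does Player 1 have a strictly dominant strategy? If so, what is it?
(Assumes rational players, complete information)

No strictly dominant strategy exists for Player 1

Work:
A strategy strictly dominates another if it gives a strictly higher payoff against every opponent action. Compare each pair of P1's strategies column-by-column:
  A vs B: [3 vs 7, 1 vs 4, 6 vs 3] → A does not strictly dominate B (column X: 3 ≤ 7)
  A vs C: [3 vs 1, 1 vs 3, 6 vs 6] → A does not strictly dominate C (column Y: 1 ≤ 3)
  B vs A: [7 vs 3, 4 vs 1, 3 vs 6] → B does not strictly dominate A (column Z: 3 ≤ 6)
  B vs C: [7 vs 1, 4 vs 3, 3 vs 6] → B does not strictly dominate C (column Z: 3 ≤ 6)
  C vs A: [1 vs 3, 3 vs 1, 6 vs 6] → C does not strictly dominate A (column X: 1 ≤ 3)
  C vs B: [1 vs 7, 3 vs 4, 6 vs 3] → C does not strictly dominate B (column X: 1 ≤ 7)
No single strategy strictly dominates all others → no strictly dominant strategy.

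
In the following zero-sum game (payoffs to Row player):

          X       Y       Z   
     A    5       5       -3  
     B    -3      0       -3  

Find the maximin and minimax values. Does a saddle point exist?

Maximin = -3, Minimax = -3, Saddle: True

Work:
Row minimums: [-3, -3] → maximin = -3
Column maximums: [5, 5, -3] → minimax = -3
Saddle point exists! Game value = -3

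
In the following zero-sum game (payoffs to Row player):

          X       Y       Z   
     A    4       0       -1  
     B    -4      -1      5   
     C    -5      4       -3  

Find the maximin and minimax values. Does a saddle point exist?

Maximin = -1, Minimax = 4, Saddle: False

Work:
Row minimums: [-1, -4, -5] → maximin = -1
Column maximums: [4, 4, 5] → minimax = 4
No saddle point (maximin ≠ minimax). Mixed strategy needed.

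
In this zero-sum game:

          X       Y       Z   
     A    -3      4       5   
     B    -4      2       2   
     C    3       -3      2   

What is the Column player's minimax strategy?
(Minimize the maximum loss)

Column should play X, value = 3

Work:
Column player minimizes Row's maximum payoff:
Column X: max payoff to Row = 3
Column Y: max payoff to Row = 4
Column Z: max payoff to Row = 5
Minimum is 3, achieved by column X.
Minimax strategy: X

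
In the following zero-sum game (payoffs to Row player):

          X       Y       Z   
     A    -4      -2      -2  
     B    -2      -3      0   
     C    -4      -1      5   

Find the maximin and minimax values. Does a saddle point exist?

Maximin = -3, Minimax = -2, Saddle: False

Work:
Row minimums: [-4, -3, -4] → maximin = -3
Column maximums: [-2, -1, 5] → minimax = -2
No saddle point (maximin ≠ minimax). Mixed strategy needed.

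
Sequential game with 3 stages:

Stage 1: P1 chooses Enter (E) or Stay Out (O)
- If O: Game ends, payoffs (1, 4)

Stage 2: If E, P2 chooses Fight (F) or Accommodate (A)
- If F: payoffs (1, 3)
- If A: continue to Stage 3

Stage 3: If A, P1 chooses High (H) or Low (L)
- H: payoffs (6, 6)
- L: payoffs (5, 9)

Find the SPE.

SPE: (E, A, H); Outcome (6, 6)

Work:
Stage 3: P1 chooses H (6 vs 5)
Stage 2: P2: F->3, A->6 (anticipating H). Choose A
Stage 1: P1: O->1, E->6 (anticipating A, H). Choose E
SPE path: E -> A -> H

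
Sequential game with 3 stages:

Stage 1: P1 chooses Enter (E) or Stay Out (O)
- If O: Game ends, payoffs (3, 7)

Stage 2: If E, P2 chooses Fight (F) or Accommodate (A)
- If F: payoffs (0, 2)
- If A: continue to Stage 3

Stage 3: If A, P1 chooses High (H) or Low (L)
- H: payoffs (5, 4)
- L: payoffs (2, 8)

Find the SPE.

SPE: (E, A, H); Outcome (5, 4)

Work:
Stage 3: P1 chooses H (5 vs 2)
Stage 2: P2: F->2, A->4 (anticipating H). Choose A
Stage 1: P1: O->3, E->5 (anticipating A, H). Choose E
SPE path: E -> A -> H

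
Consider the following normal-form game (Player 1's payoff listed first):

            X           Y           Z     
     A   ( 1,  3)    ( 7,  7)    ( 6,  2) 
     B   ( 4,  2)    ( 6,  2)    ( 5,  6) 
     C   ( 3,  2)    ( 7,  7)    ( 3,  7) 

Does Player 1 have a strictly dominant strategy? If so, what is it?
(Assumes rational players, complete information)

No strictly dominant strategy exists for Player 1

Work:
A strategy strictly dominates another if it gives a strictly higher payoff against every opponent action. Compare each pair of P1's strategies column-by-column:
  A vs B: [1 vs 4, 7 vs 6, 6 vs 5] → A does not strictly dominate B (column X: 1 ≤ 4)
  A vs C: [1 vs 3, 7 vs 7, 6 vs 3] → A does not strictly dominate C (column X: 1 ≤ 3)
  B vs A: [4 vs 1, 6 vs 7, 5 vs 6] → B does not strictly dominate A (column Y: 6 ≤ 7)
  B vs C: [4 vs 3, 6 vs 7, 5 vs 3] → B does not strictly dominate C (column Y: 6 ≤ 7)
  C vs A: [3 vs 1, 7 vs 7, 3 vs 6] → C does not strictly dominate A (column Y: 7 ≤ 7)
  C vs B: [3 vs 4, 7 vs 6, 3 vs 5] → C does not strictly dominate B (column X: 3 ≤ 4)
No single strategy strictly dominates all others → no strictly dominant strategy.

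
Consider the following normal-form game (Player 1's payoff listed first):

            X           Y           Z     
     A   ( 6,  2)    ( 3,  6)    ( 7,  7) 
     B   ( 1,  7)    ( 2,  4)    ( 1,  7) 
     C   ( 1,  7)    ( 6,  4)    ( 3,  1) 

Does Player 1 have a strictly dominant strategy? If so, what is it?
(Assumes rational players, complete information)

No strictly dominant strategy exists for Player 1

Work:
A strategy strictly dominates another if it gives a strictly higher payoff against every opponent action. Compare each pair of P1's strategies column-by-column:
  A vs B: [6 vs 1, 3 vs 2, 7 vs 1] → A strictly dominates B
  A vs C: [6 vs 1, 3 vs 6, 7 vs 3] → A does not strictly dominate C (column Y: 3 ≤ 6)
  B vs A: [1 vs 6, 2 vs 3, 1 vs 7] → B does not strictly dominate A (column X: 1 ≤ 6)
  B vs C: [1 vs 1, 2 vs 6, 1 vs 3] → B does not strictly dominate C (column X: 1 ≤ 1)
  C vs A: [1 vs 6, 6 vs 3, 3 vs 7] → C does not strictly dominate A (column X: 1 ≤ 6)
  C vs B: [1 vs 1, 6 vs 2, 3 vs 1] → C does not strictly dominate B (column X: 1 ≤ 1)
No single strategy strictly dominates all others → no strictly dominant strategy.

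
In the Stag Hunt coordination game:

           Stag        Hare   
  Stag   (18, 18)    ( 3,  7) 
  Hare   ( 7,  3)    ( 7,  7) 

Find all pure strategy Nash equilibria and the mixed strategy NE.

Pure NE: (Stag, Stag) and (Hare, Hare); Mixed NE: p = 0.2667, q = 0.2667

Work:
Check pure NE:
(Stag, Stag): (18, 18) - no unilateral deviation beneficial
(Hare, Hare): (7, 7) - no unilateral deviation beneficial
Mixed NE: P1 plays Stag with p = 0.2667, P2 plays Stag with q = 0.2667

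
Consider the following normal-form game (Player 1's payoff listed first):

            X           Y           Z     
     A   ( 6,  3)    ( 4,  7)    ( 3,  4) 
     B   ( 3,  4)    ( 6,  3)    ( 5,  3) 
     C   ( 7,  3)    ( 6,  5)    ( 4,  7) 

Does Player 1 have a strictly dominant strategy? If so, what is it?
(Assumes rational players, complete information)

No strictly dominant strategy exists for Player 1

Work:
A strategy strictly dominates another if it gives a strictly higher payoff against every opponent action. Compare each pair of P1's strategies column-by-column:
  A vs B: [6 vs 3, 4 vs 6, 3 vs 5] → A does not strictly dominate B (column Y: 4 ≤ 6)
  A vs C: [6 vs 7, 4 vs 6, 3 vs 4] → A does not strictly dominate C (column X: 6 ≤ 7)
  B vs A: [3 vs 6, 6 vs 4, 5 vs 3] → B does not strictly dominate A (column X: 3 ≤ 6)
  B vs C: [3 vs 7, 6 vs 6, 5 vs 4] → B does not strictly dominate C (column X: 3 ≤ 7)
  C vs A: [7 vs 6, 6 vs 4, 4 vs 3] → C strictly dominates A
  C vs B: [7 vs 3, 6 vs 6, 4 vs 5] → C does not strictly dominate B (column Y: 6 ≤ 6)
No single strategy strictly dominates all others → no strictly dominant strategy.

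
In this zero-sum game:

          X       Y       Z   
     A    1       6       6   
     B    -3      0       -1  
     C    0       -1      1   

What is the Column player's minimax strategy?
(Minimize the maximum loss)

Column should play X, value = 1

Work:
Column player minimizes Row's maximum payoff:
Column X: max payoff to Row = 1
Column Y: max payoff to Row = 6
Column Z: max payoff to Row = 6
Minimum is 1, achieved by column X.
Minimax strategy: X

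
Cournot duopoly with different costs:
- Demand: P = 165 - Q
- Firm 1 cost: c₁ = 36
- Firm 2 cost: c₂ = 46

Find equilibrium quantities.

q₁* = 46.33, q₂* = 36.33

Work:
Reaction: q₁ = (165 - 36 - q₂)/2
Reaction: q₂ = (165 - 46 - q₁)/2
Solve simultaneously:
q₁* = (165 - 2×36 + 46)/3 = 46.33
q₂* = (165 - 2×46 + 36)/3 = 36.33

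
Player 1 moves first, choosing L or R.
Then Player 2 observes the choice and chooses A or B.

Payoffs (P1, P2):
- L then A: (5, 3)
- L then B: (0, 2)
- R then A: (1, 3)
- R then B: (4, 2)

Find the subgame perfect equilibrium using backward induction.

P1 plays L, P2 plays A after L and A after R; Payoff (5, 3)

Work:
Backward induction:
After L: P2 chooses A → P1 gets 5
After R: P2 chooses A → P1 gets 1
P1 chooses L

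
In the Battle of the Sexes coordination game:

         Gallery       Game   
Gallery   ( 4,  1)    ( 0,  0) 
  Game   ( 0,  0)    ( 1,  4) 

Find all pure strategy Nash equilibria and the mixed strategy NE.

Pure NE: (Gallery, Gallery) and (Game, Game); Mixed NE: p = 0.8, q = 0.2

Work:
Check pure NE:
(Gallery, Gallery): (4, 1) - no unilateral deviation beneficial
(Game, Game): (1, 4) - no unilateral deviation beneficial
Mixed NE: P1 plays Gallery with p = 0.8, P2 plays Gallery with q = 0.2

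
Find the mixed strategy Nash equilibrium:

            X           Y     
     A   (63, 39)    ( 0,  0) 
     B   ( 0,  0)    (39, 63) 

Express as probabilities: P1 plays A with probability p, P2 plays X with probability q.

p = 0.6176, q = 0.3824

Work:
Find probabilities that make opponent indifferent:
P2 chooses q to make P1 indifferent between A and B
P1 chooses p to make P2 indifferent between X and Y
Mixed NE: P1 plays (A: 0.6176, B: 0.3824), P2 plays (X: 0.3824, Y: 0.6176)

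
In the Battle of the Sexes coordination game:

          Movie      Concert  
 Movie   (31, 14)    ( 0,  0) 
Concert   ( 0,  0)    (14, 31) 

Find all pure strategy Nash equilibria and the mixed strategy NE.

Pure NE: (Movie, Movie) and (Concert, Concert); Mixed NE: p = 0.6889, q = 0.3111

Work:
Check pure NE:
(Movie, Movie): (31, 14) - no unilateral deviation beneficial
(Concert, Concert): (14, 31) - no unilateral deviation beneficial
Mixed NE: P1 plays Movie with p = 0.6889, P2 plays Movie with q = 0.3111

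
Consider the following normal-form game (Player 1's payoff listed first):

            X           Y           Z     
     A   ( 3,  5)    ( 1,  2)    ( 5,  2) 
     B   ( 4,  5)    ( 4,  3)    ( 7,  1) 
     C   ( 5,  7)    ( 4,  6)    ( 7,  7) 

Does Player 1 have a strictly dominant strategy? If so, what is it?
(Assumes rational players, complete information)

No strictly dominant strategy exists for Player 1

Work:
A strategy strictly dominates another if it gives a strictly higher payoff against every opponent action. Compare each pair of P1's strategies column-by-column:
  A vs B: [3 vs 4, 1 vs 4, 5 vs 7] → A does not strictly dominate B (column X: 3 ≤ 4)
  A vs C: [3 vs 5, 1 vs 4, 5 vs 7] → A does not strictly dominate C (column X: 3 ≤ 5)
  B vs A: [4 vs 3, 4 vs 1, 7 vs 5] → B strictly dominates A
  B vs C: [4 vs 5, 4 vs 4, 7 vs 7] → B does not strictly dominate C (column X: 4 ≤ 5)
  C vs A: [5 vs 3, 4 vs 1, 7 vs 5] → C strictly dominates A
  C vs B: [5 vs 4, 4 vs 4, 7 vs 7] → C does not strictly dominate B (column Y: 4 ≤ 4)
No single strategy strictly dominates all others → no strictly dominant strategy.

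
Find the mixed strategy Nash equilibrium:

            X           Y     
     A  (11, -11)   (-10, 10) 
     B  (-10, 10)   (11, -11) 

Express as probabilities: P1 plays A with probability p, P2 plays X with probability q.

p = 0.5, q = 0.5

Work:
Find probabilities that make opponent indifferent:
P2 chooses q to make P1 indifferent between A and B
P1 chooses p to make P2 indifferent between X and Y
Mixed NE: P1 plays (A: 0.5, B: 0.5), P2 plays (X: 0.5, Y: 0.5)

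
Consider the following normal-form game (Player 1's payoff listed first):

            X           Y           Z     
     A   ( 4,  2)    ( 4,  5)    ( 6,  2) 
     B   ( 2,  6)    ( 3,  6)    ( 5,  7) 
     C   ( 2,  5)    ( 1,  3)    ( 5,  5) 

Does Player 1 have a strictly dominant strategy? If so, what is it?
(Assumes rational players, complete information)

Yes, Player 1's strictly dominant strategy is A

Work:
A strategy strictly dominates another if it gives a strictly higher payoff against every opponent action. Compare each pair of P1's strategies column-by-column:
  A vs B: [4 vs 2, 4 vs 3, 6 vs 5] → A strictly dominates B
  A vs C: [4 vs 2, 4 vs 1, 6 vs 5] → A strictly dominates C
  B vs A: [2 vs 4, 3 vs 4, 5 vs 6] → B does not strictly dominate A (column X: 2 ≤ 4)
  B vs C: [2 vs 2, 3 vs 1, 5 vs 5] → B does not strictly dominate C (column X: 2 ≤ 2)
  C vs A: [2 vs 4, 1 vs 4, 5 vs 6] → C does not strictly dominate A (column X: 2 ≤ 4)
  C vs B: [2 vs 2, 1 vs 3, 5 vs 5] → C does not strictly dominate B (column X: 2 ≤ 2)
A strictly dominates every other strategy → strictly dominant.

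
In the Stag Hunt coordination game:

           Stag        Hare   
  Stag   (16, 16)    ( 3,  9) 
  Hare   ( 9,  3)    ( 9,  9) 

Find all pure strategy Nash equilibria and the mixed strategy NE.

Pure NE: (Stag, Stag) and (Hare, Hare); Mixed NE: p = 0.4615, q = 0.4615

Work:
Check pure NE:
(Stag, Stag): (16, 16) - no unilateral deviation beneficial
(Hare, Hare): (9, 9) - no unilateral deviation beneficial
Mixed NE: P1 plays Stag with p = 0.4615, P2 plays Stag with q = 0.4615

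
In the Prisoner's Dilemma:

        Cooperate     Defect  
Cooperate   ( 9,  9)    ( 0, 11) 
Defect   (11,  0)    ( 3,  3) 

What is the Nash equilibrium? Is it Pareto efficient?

(Defect, Defect) is NE; not Pareto efficient

Work:
Defect dominates Cooperate for both players:
If P2 cooperates: Defect (11) > Cooperate (9)
If P2 defects: Defect (3) > Cooperate (0)
NE: (Defect, Defect) with payoff (3, 3)
But (Cooperate, Cooperate) = (9, 9) Pareto dominates (3, 3)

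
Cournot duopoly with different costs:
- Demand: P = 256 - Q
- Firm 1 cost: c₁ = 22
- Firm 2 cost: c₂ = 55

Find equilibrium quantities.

q₁* = 89.0, q₂* = 56.0

Work:
Reaction: q₁ = (256 - 22 - q₂)/2
Reaction: q₂ = (256 - 55 - q₁)/2
Solve simultaneously:
q₁* = (256 - 2×22 + 55)/3 = 89.0
q₂* = (256 - 2×55 + 22)/3 = 56.0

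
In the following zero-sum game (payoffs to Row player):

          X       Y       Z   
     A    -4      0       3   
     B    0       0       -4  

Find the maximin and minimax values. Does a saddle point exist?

Maximin = -4, Minimax = 0, Saddle: False

Work:
Row minimums: [-4, -4] → maximin = -4
Column maximums: [0, 0, 3] → minimax = 0
No saddle point (maximin ≠ minimax). Mixed strategy needed.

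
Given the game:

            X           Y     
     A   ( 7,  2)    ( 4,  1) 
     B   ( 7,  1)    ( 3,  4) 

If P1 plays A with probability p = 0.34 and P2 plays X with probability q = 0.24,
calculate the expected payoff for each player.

E[P1] = 4.2184, E[P2] = 2.5864

Work:
E[P1] = p·q·π₁(A,X) + p·(1-q)·π₁(A,Y) + (1-p)·q·π₁(B,X) + (1-p)·(1-q)·π₁(B,Y)
= 0.34·0.24·7 + 0.34·0.76·4 + 0.66·0.24·7 + 0.66·0.76·3
= 4.2184

E[P2] = 2.5864 (similar calculation)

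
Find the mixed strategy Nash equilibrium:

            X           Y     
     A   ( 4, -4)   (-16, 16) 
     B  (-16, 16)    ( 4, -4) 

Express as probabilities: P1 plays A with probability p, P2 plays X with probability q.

p = 0.5, q = 0.5

Work:
Find probabilities that make opponent indifferent:
P2 chooses q to make P1 indifferent between A and B
P1 chooses p to make P2 indifferent between X and Y
Mixed NE: P1 plays (A: 0.5, B: 0.5), P2 plays (X: 0.5, Y: 0.5)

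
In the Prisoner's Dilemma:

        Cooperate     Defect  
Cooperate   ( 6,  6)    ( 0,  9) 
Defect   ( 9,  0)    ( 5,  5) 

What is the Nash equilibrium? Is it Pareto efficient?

(Defect, Defect) is NE; not Pareto efficient

Work:
Defect dominates Cooperate for both players:
If P2 cooperates: Defect (9) > Cooperate (6)
If P2 defects: Defect (5) > Cooperate (0)
NE: (Defect, Defect) with payoff (5, 5)
But (Cooperate, Cooperate) = (6, 6) Pareto dominates (5, 5)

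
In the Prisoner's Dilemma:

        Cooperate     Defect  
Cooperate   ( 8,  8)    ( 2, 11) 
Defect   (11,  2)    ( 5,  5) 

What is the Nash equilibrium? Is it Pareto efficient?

(Defect, Defect) is NE; not Pareto efficient

Work:
Defect dominates Cooperate for both players:
If P2 cooperates: Defect (11) > Cooperate (8)
If P2 defects: Defect (5) > Cooperate (2)
NE: (Defect, Defect) with payoff (5, 5)
But (Cooperate, Cooperate) = (8, 8) Pareto dominates (5, 5)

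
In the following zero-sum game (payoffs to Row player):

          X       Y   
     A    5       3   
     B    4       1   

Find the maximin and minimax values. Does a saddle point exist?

Maximin = 3, Minimax = 3, Saddle: True

Work:
Row minimums: [3, 1] → maximin = 3
Column maximums: [5, 3] → minimax = 3
Saddle point exists! Game value = 3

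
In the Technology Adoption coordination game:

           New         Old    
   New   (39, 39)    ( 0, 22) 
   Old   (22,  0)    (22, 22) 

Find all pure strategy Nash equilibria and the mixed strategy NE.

Pure NE: (New, New) and (Old, Old); Mixed NE: p = 0.5641, q = 0.5641

Work:
Check pure NE:
(New, New): (39, 39) - no unilateral deviation beneficial
(Old, Old): (22, 22) - no unilateral deviation beneficial
Mixed NE: P1 plays New with p = 0.5641, P2 plays New with q = 0.5641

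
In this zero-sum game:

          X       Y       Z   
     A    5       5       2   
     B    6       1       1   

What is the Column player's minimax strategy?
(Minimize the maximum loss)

Column should play Z, value = 2

Work:
Column player minimizes Row's maximum payoff:
Column X: max payoff to Row = 6
Column Y: max payoff to Row = 5
Column Z: max payoff to Row = 2
Minimum is 2, achieved by column Z.
Minimax strategy: Z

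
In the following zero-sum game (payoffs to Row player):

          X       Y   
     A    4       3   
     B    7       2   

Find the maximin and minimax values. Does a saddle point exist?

Maximin = 3, Minimax = 3, Saddle: True

Work:
Row minimums: [3, 2] → maximin = 3
Column maximums: [7, 3] → minimax = 3
Saddle point exists! Game value = 3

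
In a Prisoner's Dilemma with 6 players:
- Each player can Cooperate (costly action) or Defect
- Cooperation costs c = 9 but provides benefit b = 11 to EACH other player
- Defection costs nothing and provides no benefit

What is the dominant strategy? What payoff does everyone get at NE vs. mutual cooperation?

Dominant: Defect; NE payoff = 0; Coop payoff = 46

Work:
Defect dominates (saves cost c = 9, benefit to others is external)
NE: All defect → everyone gets 0
If all cooperate: each receives (5)×11 - 9 = 46
Social dilemma: 46 > 0 but NE gives 0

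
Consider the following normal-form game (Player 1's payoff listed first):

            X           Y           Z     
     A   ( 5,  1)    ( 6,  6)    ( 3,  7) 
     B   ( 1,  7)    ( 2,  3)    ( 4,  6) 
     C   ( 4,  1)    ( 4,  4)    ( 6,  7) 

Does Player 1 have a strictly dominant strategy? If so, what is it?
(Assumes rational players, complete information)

No strictly dominant strategy exists for Player 1

Work:
A strategy strictly dominates another if it gives a strictly higher payoff against every opponent action. Compare each pair of P1's strategies column-by-column:
  A vs B: [5 vs 1, 6 vs 2, 3 vs 4] → A does not strictly dominate B (column Z: 3 ≤ 4)
  A vs C: [5 vs 4, 6 vs 4, 3 vs 6] → A does not strictly dominate C (column Z: 3 ≤ 6)
  B vs A: [1 vs 5, 2 vs 6, 4 vs 3] → B does not strictly dominate A (column X: 1 ≤ 5)
  B vs C: [1 vs 4, 2 vs 4, 4 vs 6] → B does not strictly dominate C (column X: 1 ≤ 4)
  C vs A: [4 vs 5, 4 vs 6, 6 vs 3] → C does not strictly dominate A (column X: 4 ≤ 5)
  C vs B: [4 vs 1, 4 vs 2, 6 vs 4] → C strictly dominates B
No single strategy strictly dominates all others → no strictly dominant strategy.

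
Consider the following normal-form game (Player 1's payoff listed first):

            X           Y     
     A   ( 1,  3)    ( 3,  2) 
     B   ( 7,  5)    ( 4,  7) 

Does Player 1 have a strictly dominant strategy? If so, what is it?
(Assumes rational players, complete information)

Yes, Player 1's strictly dominant strategy is B

Work:
A strategy strictly dominates another if it gives a strictly higher payoff against every opponent action. Compare each pair of P1's strategies column-by-column:
  A vs B: [1 vs 7, 3 vs 4] → A does not strictly dominate B (column X: 1 ≤ 7)
  B vs A: [7 vs 1, 4 vs 3] → B strictly dominates A
B strictly dominates every other strategy → strictly dominant.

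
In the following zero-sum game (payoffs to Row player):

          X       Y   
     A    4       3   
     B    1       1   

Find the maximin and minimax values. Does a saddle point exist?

Maximin = 3, Minimax = 3, Saddle: True

Work:
Row minimums: [3, 1] → maximin = 3
Column maximums: [4, 3] → minimax = 3
Saddle point exists! Game value = 3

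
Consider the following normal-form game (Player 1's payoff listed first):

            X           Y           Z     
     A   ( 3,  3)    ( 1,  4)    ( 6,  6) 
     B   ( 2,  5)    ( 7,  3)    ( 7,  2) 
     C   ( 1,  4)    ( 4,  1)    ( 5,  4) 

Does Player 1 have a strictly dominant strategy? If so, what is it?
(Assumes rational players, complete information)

No strictly dominant strategy exists for Player 1

Work:
A strategy strictly dominates another if it gives a strictly higher payoff against every opponent action. Compare each pair of P1's strategies column-by-column:
  A vs B: [3 vs 2, 1 vs 7, 6 vs 7] → A does not strictly dominate B (column Y: 1 ≤ 7)
  A vs C: [3 vs 1, 1 vs 4, 6 vs 5] → A does not strictly dominate C (column Y: 1 ≤ 4)
  B vs A: [2 vs 3, 7 vs 1, 7 vs 6] → B does not strictly dominate A (column X: 2 ≤ 3)
  B vs C: [2 vs 1, 7 vs 4, 7 vs 5] → B strictly dominates C
  C vs A: [1 vs 3, 4 vs 1, 5 vs 6] → C does not strictly dominate A (column X: 1 ≤ 3)
  C vs B: [1 vs 2, 4 vs 7, 5 vs 7] → C does not strictly dominate B (column X: 1 ≤ 2)
No single strategy strictly dominates all others → no strictly dominant strategy.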